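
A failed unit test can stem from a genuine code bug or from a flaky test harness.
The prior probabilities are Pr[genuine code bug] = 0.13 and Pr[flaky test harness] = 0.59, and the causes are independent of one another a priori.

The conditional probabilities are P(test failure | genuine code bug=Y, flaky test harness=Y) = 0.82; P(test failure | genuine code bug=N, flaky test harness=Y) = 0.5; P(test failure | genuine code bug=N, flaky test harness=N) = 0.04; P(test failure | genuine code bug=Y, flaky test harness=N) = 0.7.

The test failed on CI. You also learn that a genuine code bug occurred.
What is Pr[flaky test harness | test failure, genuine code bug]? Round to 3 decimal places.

P(test failure | genuine code bug) = 0.7×0.41 + 0.82×0.59 = 0.287000 + 0.483800 = 0.770800
The flaky test harness-present share is 0.82×0.59 = 0.483800.
P(flaky test harness | test failure, genuine code bug) = 0.483800 / 0.770800 ≈ 0.628

Pr[flaky test harness | test failure, genuine code bug] ≈ 0.628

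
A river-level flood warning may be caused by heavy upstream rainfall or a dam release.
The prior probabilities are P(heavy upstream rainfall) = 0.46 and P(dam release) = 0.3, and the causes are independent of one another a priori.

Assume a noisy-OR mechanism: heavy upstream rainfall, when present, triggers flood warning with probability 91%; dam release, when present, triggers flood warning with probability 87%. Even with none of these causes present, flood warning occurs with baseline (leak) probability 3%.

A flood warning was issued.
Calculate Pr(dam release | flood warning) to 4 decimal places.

Pr(dam release | flood warning) ≈ 0.4767

Under noisy-OR, P(flood warning | causes) = 1 − (1−0.03)·∏(1−qᵢ) over the active causes.
P(flood warning) = 0.03*0.54*0.7 + 0.8739*0.54*0.3 + 0.9127*0.46*0.7 + 0.988651*0.46*0.3 = 0.011340 + 0.141572 + 0.293889 + 0.136434 = 0.583235
The dam release-present share is 0.141572 + 0.136434 = 0.278006.
So P(dam release | flood warning) = 0.278006/0.583235 ≈ 0.4767.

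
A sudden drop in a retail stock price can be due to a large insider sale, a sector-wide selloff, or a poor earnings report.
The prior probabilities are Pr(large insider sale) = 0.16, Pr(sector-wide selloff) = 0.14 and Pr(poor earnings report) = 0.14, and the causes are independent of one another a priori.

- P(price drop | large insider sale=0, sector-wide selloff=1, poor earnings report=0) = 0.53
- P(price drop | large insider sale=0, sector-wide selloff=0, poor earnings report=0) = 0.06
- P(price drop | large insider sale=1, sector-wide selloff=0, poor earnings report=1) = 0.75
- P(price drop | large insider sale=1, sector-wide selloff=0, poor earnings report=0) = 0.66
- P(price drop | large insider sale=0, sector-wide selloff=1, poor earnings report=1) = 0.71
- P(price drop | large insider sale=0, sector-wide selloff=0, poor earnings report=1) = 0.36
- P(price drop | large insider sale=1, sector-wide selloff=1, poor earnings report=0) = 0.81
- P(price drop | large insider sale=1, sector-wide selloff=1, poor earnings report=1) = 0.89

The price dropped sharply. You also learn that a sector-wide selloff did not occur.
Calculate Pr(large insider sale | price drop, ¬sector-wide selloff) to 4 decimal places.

Pr(large insider sale | price drop, ¬sector-wide selloff) ≈ 0.5567

Numerator (weight on configurations with large insider sale): 0.090816 + 0.016800 = 0.107616
Normalizer over all consistent configurations: 0.06×0.84×0.86 + 0.36×0.84×0.14 + 0.66×0.16×0.86 + 0.75×0.16×0.14 = 0.193296
Posterior = 0.107616 / 0.193296 ≈ 0.5567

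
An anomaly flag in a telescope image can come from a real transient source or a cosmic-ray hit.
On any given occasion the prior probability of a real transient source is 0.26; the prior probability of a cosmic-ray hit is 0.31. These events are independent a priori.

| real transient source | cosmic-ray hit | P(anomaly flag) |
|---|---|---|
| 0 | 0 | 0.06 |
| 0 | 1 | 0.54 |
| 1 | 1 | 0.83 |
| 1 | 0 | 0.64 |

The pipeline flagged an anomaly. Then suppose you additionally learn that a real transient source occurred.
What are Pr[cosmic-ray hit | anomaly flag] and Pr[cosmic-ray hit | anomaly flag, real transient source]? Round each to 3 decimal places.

P(anomaly flag) = 0.06*0.74*0.69 + 0.54*0.74*0.31 + 0.64*0.26*0.69 + 0.83*0.26*0.31 = 0.030636 + 0.123876 + 0.114816 + 0.066898 = 0.336226
Restricting to configurations with cosmic-ray hit present: 0.123876 + 0.066898 = 0.190774.
Hence the posterior is 0.190774/0.336226 ≈ 0.567.

With the extra evidence:
P(anomaly flag | real transient source) = 0.64*0.69 + 0.83*0.31 = 0.441600 + 0.257300 = 0.698900
The cosmic-ray hit-present share is 0.83*0.31 = 0.257300.
So P(cosmic-ray hit | anomaly flag, real transient source) = 0.257300/0.698900 ≈ 0.368.

Pr[cosmic-ray hit | anomaly flag] ≈ 0.567; Pr[cosmic-ray hit | anomaly flag, real transient source] ≈ 0.368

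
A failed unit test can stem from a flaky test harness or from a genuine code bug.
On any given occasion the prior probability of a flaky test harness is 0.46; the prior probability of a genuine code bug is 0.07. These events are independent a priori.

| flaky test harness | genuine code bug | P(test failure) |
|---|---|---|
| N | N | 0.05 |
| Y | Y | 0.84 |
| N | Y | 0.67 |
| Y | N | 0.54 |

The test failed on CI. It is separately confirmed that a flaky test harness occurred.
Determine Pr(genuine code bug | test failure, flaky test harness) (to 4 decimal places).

Pr(genuine code bug | test failure, flaky test harness) ≈ 0.1048

Enumerate both values of genuine code bug and weight by the priors:
  P(test failure | flaky test harness) = 0.54·0.93 + 0.84·0.07
        = 0.502200 + 0.058800 = 0.561000
The terms with genuine code bug present sum to 0.058800, so
  P(genuine code bug | test failure, flaky test harness) = 0.058800 / 0.561000 ≈ 0.1048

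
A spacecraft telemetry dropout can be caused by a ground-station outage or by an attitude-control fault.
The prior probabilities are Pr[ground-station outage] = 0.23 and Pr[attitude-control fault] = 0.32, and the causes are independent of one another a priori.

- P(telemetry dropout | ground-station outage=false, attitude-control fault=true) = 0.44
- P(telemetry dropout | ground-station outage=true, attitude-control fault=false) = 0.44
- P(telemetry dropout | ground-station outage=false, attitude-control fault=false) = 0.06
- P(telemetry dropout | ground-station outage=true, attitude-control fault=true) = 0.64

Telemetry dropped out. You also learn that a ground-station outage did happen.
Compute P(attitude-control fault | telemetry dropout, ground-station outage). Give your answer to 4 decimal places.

P(telemetry dropout | ground-station outage) = 0.44·0.68 + 0.64·0.32 = 0.299200 + 0.204800 = 0.504000
The attitude-control fault-present share is 0.64·0.32 = 0.204800.
So P(attitude-control fault | telemetry dropout, ground-station outage) = 0.204800/0.504000 ≈ 0.4063.

P(attitude-control fault | telemetry dropout, ground-station outage) ≈ 0.4063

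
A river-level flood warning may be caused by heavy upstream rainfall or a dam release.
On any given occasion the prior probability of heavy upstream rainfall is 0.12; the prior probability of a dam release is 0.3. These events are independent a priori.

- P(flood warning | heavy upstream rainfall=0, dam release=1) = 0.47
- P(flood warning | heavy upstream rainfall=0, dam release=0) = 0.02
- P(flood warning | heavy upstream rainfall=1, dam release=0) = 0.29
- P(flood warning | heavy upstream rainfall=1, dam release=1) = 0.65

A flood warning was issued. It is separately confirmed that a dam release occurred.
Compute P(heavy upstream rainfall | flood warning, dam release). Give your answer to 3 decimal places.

P(heavy upstream rainfall | flood warning, dam release) ≈ 0.159

Numerator (weight on configurations with heavy upstream rainfall): 0.65×0.12 = 0.078000
Normalizer over all consistent configurations: 0.47×0.88 + 0.65×0.12 = 0.491600
P(heavy upstream rainfall | flood warning, dam release) = 0.078000/0.491600 ≈ 0.159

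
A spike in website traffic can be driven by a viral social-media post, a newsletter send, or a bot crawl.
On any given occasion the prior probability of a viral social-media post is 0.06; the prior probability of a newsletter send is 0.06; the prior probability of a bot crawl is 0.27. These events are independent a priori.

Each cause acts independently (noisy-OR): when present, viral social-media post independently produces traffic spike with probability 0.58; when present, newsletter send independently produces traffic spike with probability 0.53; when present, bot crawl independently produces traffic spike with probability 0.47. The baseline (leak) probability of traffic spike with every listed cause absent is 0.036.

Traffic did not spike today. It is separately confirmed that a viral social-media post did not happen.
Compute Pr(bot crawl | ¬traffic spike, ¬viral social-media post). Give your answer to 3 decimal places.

Pr(bot crawl | ¬traffic spike, ¬viral social-media post) ≈ 0.164

Under noisy-OR, P(traffic spike | causes) = 1 − (1−0.036)·∏(1−qᵢ) over the active causes.
Sum P(¬traffic spike|·) weighted by the priors over the 4 (newsletter send, bot crawl) configurations:
  P(¬traffic spike | ¬viral social-media post) = 0.964×0.94×0.73 + 0.51092×0.94×0.27 + 0.45308×0.06×0.73 + 0.240132×0.06×0.27
        = 0.661497 + 0.129671 + 0.019845 + 0.003890 = 0.814903
Keeping only the bot crawl-present terms gives 0.133561, so
  P(bot crawl | ¬traffic spike, ¬viral social-media post) = 0.133561 / 0.814903 ≈ 0.164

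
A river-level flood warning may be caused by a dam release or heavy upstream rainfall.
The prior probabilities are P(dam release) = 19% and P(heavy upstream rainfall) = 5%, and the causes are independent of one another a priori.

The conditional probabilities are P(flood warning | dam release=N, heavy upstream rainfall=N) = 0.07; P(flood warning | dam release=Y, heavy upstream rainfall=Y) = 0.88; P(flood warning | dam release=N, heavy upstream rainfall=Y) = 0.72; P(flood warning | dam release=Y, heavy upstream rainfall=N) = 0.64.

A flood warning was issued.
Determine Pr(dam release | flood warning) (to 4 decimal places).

Pr(dam release | flood warning) ≈ 0.5987

P(flood warning) = 0.07×0.81×0.95 + 0.72×0.81×0.05 + 0.64×0.19×0.95 + 0.88×0.19×0.05 = 0.053865 + 0.029160 + 0.115520 + 0.008360 = 0.206905
The dam release-present share is 0.115520 + 0.008360 = 0.123880.
Hence the posterior is 0.123880/0.206905 ≈ 0.5987.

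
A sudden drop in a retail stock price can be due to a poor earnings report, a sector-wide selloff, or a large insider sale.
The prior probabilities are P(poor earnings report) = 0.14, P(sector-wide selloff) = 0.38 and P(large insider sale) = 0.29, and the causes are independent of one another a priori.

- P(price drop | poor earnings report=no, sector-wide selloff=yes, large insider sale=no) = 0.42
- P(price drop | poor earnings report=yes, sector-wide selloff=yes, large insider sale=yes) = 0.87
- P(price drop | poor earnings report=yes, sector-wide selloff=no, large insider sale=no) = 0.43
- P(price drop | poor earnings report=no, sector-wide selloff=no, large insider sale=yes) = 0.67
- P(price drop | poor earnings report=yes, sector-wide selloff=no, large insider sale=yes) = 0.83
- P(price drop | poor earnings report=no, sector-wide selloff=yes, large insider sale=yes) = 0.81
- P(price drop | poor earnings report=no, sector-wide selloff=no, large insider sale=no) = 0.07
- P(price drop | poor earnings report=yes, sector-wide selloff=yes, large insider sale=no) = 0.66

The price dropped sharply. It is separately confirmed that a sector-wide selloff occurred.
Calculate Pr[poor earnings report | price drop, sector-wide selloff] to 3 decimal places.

Enumerate the 4 (poor earnings report, large insider sale) configurations and weight by the priors:
  P(price drop | sector-wide selloff) = 0.42·0.86·0.71 + 0.81·0.86·0.29 + 0.66·0.14·0.71 + 0.87·0.14·0.29
        = 0.256452 + 0.202014 + 0.065604 + 0.035322 = 0.559392
Configurations with poor earnings report contribute 0.100926, so
  P(poor earnings report | price drop, sector-wide selloff) = 0.100926 / 0.559392 ≈ 0.180

Pr[poor earnings report | price drop, sector-wide selloff] ≈ 0.180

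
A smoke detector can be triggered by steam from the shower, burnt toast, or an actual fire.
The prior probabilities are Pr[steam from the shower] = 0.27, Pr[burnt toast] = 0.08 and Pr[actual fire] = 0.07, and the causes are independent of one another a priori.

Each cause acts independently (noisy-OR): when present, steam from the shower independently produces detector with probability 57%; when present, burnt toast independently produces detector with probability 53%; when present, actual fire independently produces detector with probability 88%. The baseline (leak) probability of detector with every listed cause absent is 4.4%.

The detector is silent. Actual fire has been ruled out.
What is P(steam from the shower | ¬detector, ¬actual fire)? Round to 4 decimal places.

P(steam from the shower | ¬detector, ¬actual fire) ≈ 0.1372

Under noisy-OR, P(detector | causes) = 1 − (1−0.044)·∏(1−qᵢ) over the active causes.
Sum P(¬detector|·) weighted by the priors over the 4 (steam from the shower, burnt toast) configurations:
  P(¬detector | ¬actual fire) = 0.956·0.73·0.92 + 0.44932·0.73·0.08 + 0.41108·0.27·0.92 + 0.193208·0.27·0.08
        = 0.642050 + 0.026240 + 0.102112 + 0.004173 = 0.774575
Keeping only the steam from the shower-present terms gives 0.106285, so
  P(steam from the shower | ¬detector, ¬actual fire) = 0.106285 / 0.774575 ≈ 0.1372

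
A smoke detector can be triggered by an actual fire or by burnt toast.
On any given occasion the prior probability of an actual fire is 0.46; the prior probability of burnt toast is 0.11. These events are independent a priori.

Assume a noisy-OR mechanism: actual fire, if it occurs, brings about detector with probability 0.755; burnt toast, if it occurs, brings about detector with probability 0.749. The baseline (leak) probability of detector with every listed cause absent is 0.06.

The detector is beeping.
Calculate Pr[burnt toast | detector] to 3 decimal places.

Under noisy-OR, P(detector | causes) = 1 − (1−0.06)·∏(1−qᵢ) over the active causes.
P(detector) = 0.06×0.54×0.89 + 0.76406×0.54×0.11 + 0.7697×0.46×0.89 + 0.942195×0.46×0.11 = 0.028836 + 0.045385 + 0.315115 + 0.047675 = 0.437011
Of this, 0.093060 comes from 0.045385 + 0.047675 (the burnt toast=true cases).
P(burnt toast | detector) = 0.093060 / 0.437011 ≈ 0.213

Pr[burnt toast | detector] ≈ 0.213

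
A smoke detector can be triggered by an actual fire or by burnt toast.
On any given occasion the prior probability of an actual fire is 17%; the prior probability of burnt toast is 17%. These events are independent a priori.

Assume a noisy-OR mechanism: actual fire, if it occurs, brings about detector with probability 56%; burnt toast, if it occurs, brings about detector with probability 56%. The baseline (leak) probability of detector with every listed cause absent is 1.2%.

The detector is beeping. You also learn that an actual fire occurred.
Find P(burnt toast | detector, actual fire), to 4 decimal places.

P(burnt toast | detector, actual fire) ≈ 0.2266

Under noisy-OR, P(detector | causes) = 1 − (1−0.012)·∏(1−qᵢ) over the active causes.
By total probability over both values of burnt toast:
  P(detector | actual fire) = 0.56528×0.83 + 0.808723×0.17
        = 0.469182 + 0.137483 = 0.606665
The terms with burnt toast present sum to 0.137483, so
  P(burnt toast | detector, actual fire) = 0.137483 / 0.606665 ≈ 0.2266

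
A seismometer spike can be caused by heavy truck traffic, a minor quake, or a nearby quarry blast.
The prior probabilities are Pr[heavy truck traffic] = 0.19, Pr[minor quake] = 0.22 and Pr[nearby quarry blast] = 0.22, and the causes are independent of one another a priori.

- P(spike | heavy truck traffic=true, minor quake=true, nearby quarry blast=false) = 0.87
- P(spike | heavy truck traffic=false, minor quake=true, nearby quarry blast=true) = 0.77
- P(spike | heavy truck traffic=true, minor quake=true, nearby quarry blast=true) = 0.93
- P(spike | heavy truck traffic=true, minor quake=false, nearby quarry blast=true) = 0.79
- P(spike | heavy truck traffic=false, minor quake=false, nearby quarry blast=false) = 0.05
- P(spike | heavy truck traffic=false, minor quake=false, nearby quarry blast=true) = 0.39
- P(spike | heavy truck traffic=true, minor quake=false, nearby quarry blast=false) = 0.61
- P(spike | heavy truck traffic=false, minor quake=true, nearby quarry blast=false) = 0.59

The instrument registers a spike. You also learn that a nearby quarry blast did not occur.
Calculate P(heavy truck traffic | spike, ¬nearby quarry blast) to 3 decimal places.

P(heavy truck traffic | spike, ¬nearby quarry blast) ≈ 0.481

By total probability over the 4 (heavy truck traffic, minor quake) configurations:
  P(spike | ¬nearby quarry blast) = 0.05×0.81×0.78 + 0.59×0.81×0.22 + 0.61×0.19×0.78 + 0.87×0.19×0.22
        = 0.031590 + 0.105138 + 0.090402 + 0.036366 = 0.263496
Keeping only the heavy truck traffic-present terms gives 0.126768, so
  P(heavy truck traffic | spike, ¬nearby quarry blast) = 0.126768 / 0.263496 ≈ 0.481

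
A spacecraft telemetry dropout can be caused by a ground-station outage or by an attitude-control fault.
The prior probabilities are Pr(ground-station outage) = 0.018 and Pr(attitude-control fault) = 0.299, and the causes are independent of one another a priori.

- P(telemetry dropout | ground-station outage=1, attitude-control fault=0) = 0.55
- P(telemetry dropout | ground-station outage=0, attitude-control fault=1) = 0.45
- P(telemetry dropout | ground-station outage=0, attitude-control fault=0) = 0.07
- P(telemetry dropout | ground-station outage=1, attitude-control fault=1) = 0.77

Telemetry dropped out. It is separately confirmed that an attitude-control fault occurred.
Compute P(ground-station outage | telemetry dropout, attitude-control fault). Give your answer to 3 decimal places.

P(ground-station outage | telemetry dropout, attitude-control fault) ≈ 0.030

P(telemetry dropout | attitude-control fault) = 0.45×0.982 + 0.77×0.018 = 0.441900 + 0.013860 = 0.455760
The ground-station outage-present share is 0.77×0.018 = 0.013860.
P(ground-station outage | telemetry dropout, attitude-control fault) = 0.013860 / 0.455760 ≈ 0.030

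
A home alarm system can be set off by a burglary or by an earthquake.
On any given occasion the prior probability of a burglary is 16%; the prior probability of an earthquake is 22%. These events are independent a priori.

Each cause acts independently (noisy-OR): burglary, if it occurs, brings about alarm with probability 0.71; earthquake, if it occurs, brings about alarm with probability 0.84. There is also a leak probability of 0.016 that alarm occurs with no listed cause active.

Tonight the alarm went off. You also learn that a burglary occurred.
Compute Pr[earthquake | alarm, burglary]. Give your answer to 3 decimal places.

Pr[earthquake | alarm, burglary] ≈ 0.274

Under noisy-OR, P(alarm | causes) = 1 − (1−0.016)·∏(1−qᵢ) over the active causes.
Sum P(alarm|·) weighted by the priors over both values of earthquake:
  P(alarm | burglary) = 0.71464·0.78 + 0.954342·0.22
        = 0.557419 + 0.209955 = 0.767374
The terms with earthquake present sum to 0.209955, so
  P(earthquake | alarm, burglary) = 0.209955 / 0.767374 ≈ 0.274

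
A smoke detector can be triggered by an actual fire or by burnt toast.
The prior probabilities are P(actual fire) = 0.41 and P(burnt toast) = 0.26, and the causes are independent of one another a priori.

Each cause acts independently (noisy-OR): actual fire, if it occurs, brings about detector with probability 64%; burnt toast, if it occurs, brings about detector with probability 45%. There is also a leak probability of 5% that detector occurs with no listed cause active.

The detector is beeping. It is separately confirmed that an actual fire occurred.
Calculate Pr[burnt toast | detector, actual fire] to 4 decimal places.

Pr[burnt toast | detector, actual fire] ≈ 0.3024

Under noisy-OR, P(detector | causes) = 1 − (1−0.05)·∏(1−qᵢ) over the active causes.
For the numerator, keep only burnt toast=true terms: 0.8119·0.26 = 0.211094
Denominator P(detector | actual fire): 0.658·0.74 + 0.8119·0.26 = 0.698014
P(burnt toast | detector, actual fire) = 0.211094/0.698014 ≈ 0.3024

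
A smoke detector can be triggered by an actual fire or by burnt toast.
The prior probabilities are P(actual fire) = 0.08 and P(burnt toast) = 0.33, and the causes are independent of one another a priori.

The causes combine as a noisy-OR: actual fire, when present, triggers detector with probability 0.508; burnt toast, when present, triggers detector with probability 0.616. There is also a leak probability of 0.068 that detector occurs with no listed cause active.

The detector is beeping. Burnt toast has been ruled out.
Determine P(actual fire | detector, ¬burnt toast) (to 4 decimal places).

Under noisy-OR, P(detector | causes) = 1 − (1−0.068)·∏(1−qᵢ) over the active causes.
P(detector | ¬burnt toast) = 0.068×0.92 + 0.541456×0.08 = 0.062560 + 0.043316 = 0.105876
The actual fire-present share is 0.541456×0.08 = 0.043316.
Hence the posterior is 0.043316/0.105876 ≈ 0.4091.

P(actual fire | detector, ¬burnt toast) ≈ 0.4091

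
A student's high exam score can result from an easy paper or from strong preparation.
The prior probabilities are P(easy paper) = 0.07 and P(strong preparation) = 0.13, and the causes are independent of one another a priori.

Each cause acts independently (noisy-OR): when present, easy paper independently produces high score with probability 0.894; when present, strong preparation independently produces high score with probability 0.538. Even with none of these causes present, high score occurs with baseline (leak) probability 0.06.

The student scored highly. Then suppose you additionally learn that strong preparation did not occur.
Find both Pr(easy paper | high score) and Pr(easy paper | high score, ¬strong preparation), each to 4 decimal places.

Pr(easy paper | high score) ≈ 0.3520; Pr(easy paper | high score, ¬strong preparation) ≈ 0.5304

Under noisy-OR, P(high score | causes) = 1 − (1−0.06)·∏(1−qᵢ) over the active causes.
Numerator (weight on configurations with easy paper): 0.054832 + 0.008681 = 0.063513
Normalizer over all consistent configurations: 0.06*0.93*0.87 + 0.56572*0.93*0.13 + 0.90036*0.07*0.87 + 0.953966*0.07*0.13 = 0.180455
P(easy paper | high score) = 0.063513/0.180455 ≈ 0.3520

With the extra evidence:
P(high score | ¬strong preparation) = 0.06×0.93 + 0.90036×0.07 = 0.055800 + 0.063025 = 0.118825
The easy paper-present share is 0.90036×0.07 = 0.063025.
Hence the posterior is 0.063025/0.118825 ≈ 0.5304.
With strong preparation excluded, easy paper must carry more of the explanatory weight for the high score.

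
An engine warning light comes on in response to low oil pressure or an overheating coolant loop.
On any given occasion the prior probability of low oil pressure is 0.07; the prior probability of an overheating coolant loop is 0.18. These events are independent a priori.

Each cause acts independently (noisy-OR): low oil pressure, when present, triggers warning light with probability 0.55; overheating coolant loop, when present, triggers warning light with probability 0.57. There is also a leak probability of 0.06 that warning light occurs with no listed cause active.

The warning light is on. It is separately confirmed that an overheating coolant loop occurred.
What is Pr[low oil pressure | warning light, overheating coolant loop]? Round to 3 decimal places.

Under noisy-OR, P(warning light | causes) = 1 − (1−0.06)·∏(1−qᵢ) over the active causes.
P(warning light | overheating coolant loop) = 0.5958*0.93 + 0.81811*0.07 = 0.554094 + 0.057268 = 0.611362
Of this, 0.057268 comes from 0.81811*0.07 (the low oil pressure=true cases).
So P(low oil pressure | warning light, overheating coolant loop) = 0.057268/0.611362 ≈ 0.094.

Pr[low oil pressure | warning light, overheating coolant loop] ≈ 0.094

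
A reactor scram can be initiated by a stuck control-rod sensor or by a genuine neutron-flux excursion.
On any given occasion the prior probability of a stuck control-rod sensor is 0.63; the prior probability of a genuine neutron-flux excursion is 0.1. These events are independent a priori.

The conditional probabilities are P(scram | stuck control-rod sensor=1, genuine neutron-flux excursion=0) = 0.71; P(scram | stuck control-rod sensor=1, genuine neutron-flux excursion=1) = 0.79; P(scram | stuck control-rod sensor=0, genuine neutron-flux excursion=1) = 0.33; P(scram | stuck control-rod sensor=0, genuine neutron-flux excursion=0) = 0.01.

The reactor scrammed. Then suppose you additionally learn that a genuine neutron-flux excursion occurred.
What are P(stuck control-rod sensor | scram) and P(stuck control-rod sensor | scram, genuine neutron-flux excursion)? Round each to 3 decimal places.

P(stuck control-rod sensor | scram) ≈ 0.967; P(stuck control-rod sensor | scram, genuine neutron-flux excursion) ≈ 0.803

Sum P(scram|·) weighted by the priors over the 4 (stuck control-rod sensor, genuine neutron-flux excursion) configurations:
  P(scram) = 0.01×0.37×0.9 + 0.33×0.37×0.1 + 0.71×0.63×0.9 + 0.79×0.63×0.1
        = 0.003330 + 0.012210 + 0.402570 + 0.049770 = 0.467880
Configurations with stuck control-rod sensor contribute 0.452340, so
  P(stuck control-rod sensor | scram) = 0.452340 / 0.467880 ≈ 0.967

With the extra evidence:
P(scram | genuine neutron-flux excursion) = 0.33×0.37 + 0.79×0.63 = 0.122100 + 0.497700 = 0.619800
Of this, 0.497700 comes from 0.79×0.63 (the stuck control-rod sensor=true cases).
Hence the posterior is 0.497700/0.619800 ≈ 0.803.
— genuine neutron-flux excursion explains away the evidence for stuck control-rod sensor.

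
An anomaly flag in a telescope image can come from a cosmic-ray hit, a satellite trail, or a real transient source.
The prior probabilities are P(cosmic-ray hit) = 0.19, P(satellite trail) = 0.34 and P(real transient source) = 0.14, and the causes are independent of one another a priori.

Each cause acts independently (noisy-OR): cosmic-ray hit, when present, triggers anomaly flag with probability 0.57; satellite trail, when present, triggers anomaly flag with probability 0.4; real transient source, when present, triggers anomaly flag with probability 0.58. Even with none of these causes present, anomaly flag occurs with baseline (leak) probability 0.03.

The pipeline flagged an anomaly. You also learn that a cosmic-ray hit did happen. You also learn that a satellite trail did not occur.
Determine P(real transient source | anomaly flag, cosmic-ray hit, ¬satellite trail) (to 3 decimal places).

Under noisy-OR, P(anomaly flag | causes) = 1 − (1−0.03)·∏(1−qᵢ) over the active causes.
Enumerate both values of real transient source and weight by the priors:
  P(anomaly flag | cosmic-ray hit, ¬satellite trail) = 0.5829*0.86 + 0.824818*0.14
        = 0.501294 + 0.115475 = 0.616769
Configurations with real transient source contribute 0.115475, so
  P(real transient source | anomaly flag, cosmic-ray hit, ¬satellite trail) = 0.115475 / 0.616769 ≈ 0.187

P(real transient source | anomaly flag, cosmic-ray hit, ¬satellite trail) ≈ 0.187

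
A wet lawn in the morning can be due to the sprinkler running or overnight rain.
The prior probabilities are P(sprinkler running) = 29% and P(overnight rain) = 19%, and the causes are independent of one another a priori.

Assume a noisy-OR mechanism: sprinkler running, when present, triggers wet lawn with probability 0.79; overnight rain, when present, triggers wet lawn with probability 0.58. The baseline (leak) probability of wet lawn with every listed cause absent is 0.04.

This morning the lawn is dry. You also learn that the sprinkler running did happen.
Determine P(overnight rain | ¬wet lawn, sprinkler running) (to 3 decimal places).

Under noisy-OR, P(wet lawn | causes) = 1 − (1−0.04)·∏(1−qᵢ) over the active causes.
P(¬wet lawn | sprinkler running) = 0.2016·0.81 + 0.084672·0.19 = 0.163296 + 0.016088 = 0.179384
The overnight rain-present share is 0.084672·0.19 = 0.016088.
P(overnight rain | ¬wet lawn, sprinkler running) = 0.016088 / 0.179384 ≈ 0.090

P(overnight rain | ¬wet lawn, sprinkler running) ≈ 0.090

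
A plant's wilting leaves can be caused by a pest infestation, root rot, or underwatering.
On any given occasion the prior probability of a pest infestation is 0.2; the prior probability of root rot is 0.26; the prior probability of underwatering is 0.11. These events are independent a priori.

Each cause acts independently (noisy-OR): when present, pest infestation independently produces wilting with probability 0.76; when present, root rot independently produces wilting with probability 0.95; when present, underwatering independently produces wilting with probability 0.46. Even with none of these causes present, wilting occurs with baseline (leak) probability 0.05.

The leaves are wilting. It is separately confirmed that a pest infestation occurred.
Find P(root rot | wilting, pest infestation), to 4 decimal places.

P(root rot | wilting, pest infestation) ≈ 0.3073

Under noisy-OR, P(wilting | causes) = 1 − (1−0.05)·∏(1−qᵢ) over the active causes.
Sum P(wilting|·) weighted by the priors over the 4 (root rot, underwatering) configurations:
  P(wilting | pest infestation) = 0.772·0.74·0.89 + 0.87688·0.74·0.11 + 0.9886·0.26·0.89 + 0.993844·0.26·0.11
        = 0.508439 + 0.071378 + 0.228762 + 0.028424 = 0.837003
Keeping only the root rot-present terms gives 0.257186, so
  P(root rot | wilting, pest infestation) = 0.257186 / 0.837003 ≈ 0.3073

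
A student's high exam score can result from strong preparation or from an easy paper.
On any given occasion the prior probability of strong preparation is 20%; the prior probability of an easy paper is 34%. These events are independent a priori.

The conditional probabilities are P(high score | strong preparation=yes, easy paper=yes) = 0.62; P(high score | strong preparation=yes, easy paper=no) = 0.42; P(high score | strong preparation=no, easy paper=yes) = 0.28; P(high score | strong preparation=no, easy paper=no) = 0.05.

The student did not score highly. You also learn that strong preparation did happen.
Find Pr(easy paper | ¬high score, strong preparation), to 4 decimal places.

Enumerate both values of easy paper and weight by the priors:
  P(¬high score | strong preparation) = 0.58·0.66 + 0.38·0.34
        = 0.382800 + 0.129200 = 0.512000
Keeping only the easy paper-present terms gives 0.129200, so
  P(easy paper | ¬high score, strong preparation) = 0.129200 / 0.512000 ≈ 0.2523

Pr(easy paper | ¬high score, strong preparation) ≈ 0.2523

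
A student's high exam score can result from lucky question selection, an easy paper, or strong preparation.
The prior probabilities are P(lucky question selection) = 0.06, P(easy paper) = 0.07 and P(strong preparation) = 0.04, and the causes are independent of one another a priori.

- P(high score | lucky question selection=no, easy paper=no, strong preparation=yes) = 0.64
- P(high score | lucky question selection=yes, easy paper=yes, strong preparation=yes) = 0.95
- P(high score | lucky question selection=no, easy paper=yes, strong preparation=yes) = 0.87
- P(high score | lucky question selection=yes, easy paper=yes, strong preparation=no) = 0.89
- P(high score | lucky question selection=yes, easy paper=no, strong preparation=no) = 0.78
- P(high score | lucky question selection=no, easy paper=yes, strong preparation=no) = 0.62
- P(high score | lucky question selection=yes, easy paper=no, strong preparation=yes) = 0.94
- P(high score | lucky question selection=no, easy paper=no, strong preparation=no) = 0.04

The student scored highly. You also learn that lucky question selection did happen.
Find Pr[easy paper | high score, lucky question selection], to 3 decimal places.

Pr[easy paper | high score, lucky question selection] ≈ 0.079

Enumerate the 4 (easy paper, strong preparation) configurations and weight by the priors:
  P(high score | lucky question selection) = 0.78·0.93·0.96 + 0.94·0.93·0.04 + 0.89·0.07·0.96 + 0.95·0.07·0.04
        = 0.696384 + 0.034968 + 0.059808 + 0.002660 = 0.793820
Keeping only the easy paper-present terms gives 0.062468, so
  P(easy paper | high score, lucky question selection) = 0.062468 / 0.793820 ≈ 0.079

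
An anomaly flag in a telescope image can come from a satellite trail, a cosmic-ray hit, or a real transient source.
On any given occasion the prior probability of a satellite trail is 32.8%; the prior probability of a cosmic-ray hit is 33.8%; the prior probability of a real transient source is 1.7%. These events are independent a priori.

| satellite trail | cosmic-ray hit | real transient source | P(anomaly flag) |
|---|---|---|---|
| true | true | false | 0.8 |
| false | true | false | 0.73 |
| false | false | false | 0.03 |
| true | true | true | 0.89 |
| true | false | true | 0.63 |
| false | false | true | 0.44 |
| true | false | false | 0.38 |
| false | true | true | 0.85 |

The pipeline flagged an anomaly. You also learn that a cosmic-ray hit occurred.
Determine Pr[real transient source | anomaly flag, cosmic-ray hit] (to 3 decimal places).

Pr[real transient source | anomaly flag, cosmic-ray hit] ≈ 0.019

Numerator (weight on configurations with real transient source): 0.009710 + 0.004963 = 0.014673
The normalizing constant is 0.73×0.672×0.983 + 0.85×0.672×0.017 + 0.8×0.328×0.983 + 0.89×0.328×0.017 = 0.754832
Posterior = 0.014673 / 0.754832 ≈ 0.019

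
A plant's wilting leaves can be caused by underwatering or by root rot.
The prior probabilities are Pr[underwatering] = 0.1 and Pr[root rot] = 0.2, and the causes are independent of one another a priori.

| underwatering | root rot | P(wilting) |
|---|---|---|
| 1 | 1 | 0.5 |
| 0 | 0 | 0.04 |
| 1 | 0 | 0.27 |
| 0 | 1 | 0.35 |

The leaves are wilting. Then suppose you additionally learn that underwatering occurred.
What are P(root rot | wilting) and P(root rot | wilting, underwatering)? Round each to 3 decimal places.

P(root rot | wilting) ≈ 0.592; P(root rot | wilting, underwatering) ≈ 0.316

P(wilting) = 0.04*0.9*0.8 + 0.35*0.9*0.2 + 0.27*0.1*0.8 + 0.5*0.1*0.2 = 0.028800 + 0.063000 + 0.021600 + 0.010000 = 0.123400
Of this, 0.073000 comes from 0.063000 + 0.010000 (the root rot=true cases).
So P(root rot | wilting) = 0.073000/0.123400 ≈ 0.592.

Now condition on the additional information:
Enumerate both values of root rot and weight by the priors:
  P(wilting | underwatering) = 0.27·0.8 + 0.5·0.2
        = 0.216000 + 0.100000 = 0.316000
Configurations with root rot contribute 0.100000, so
  P(root rot | wilting, underwatering) = 0.100000 / 0.316000 ≈ 0.316
This is intercausal reasoning (explaining away): once underwatering accounts for the wilting, root rot becomes less likely.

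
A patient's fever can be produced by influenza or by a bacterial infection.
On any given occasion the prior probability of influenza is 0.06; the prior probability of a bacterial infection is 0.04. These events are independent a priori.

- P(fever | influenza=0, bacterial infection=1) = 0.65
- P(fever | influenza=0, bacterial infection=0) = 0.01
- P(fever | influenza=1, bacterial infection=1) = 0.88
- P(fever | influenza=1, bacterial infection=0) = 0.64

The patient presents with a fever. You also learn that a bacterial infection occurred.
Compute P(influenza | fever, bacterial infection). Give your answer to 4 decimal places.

P(fever | bacterial infection) = 0.65×0.94 + 0.88×0.06 = 0.611000 + 0.052800 = 0.663800
Restricting to configurations with influenza present: 0.88×0.06 = 0.052800.
So P(influenza | fever, bacterial infection) = 0.052800/0.663800 ≈ 0.0795.

P(influenza | fever, bacterial infection) ≈ 0.0795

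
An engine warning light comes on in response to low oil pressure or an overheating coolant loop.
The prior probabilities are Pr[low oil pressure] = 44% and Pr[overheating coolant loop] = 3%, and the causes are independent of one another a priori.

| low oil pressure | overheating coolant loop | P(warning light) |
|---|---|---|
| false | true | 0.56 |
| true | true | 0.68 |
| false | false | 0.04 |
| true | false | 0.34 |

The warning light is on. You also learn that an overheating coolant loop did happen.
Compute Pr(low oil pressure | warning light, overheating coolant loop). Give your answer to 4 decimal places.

Pr(low oil pressure | warning light, overheating coolant loop) ≈ 0.4883

By total probability over both values of low oil pressure:
  P(warning light | overheating coolant loop) = 0.56*0.56 + 0.68*0.44
        = 0.313600 + 0.299200 = 0.612800
Keeping only the low oil pressure-present terms gives 0.299200, so
  P(low oil pressure | warning light, overheating coolant loop) = 0.299200 / 0.612800 ≈ 0.4883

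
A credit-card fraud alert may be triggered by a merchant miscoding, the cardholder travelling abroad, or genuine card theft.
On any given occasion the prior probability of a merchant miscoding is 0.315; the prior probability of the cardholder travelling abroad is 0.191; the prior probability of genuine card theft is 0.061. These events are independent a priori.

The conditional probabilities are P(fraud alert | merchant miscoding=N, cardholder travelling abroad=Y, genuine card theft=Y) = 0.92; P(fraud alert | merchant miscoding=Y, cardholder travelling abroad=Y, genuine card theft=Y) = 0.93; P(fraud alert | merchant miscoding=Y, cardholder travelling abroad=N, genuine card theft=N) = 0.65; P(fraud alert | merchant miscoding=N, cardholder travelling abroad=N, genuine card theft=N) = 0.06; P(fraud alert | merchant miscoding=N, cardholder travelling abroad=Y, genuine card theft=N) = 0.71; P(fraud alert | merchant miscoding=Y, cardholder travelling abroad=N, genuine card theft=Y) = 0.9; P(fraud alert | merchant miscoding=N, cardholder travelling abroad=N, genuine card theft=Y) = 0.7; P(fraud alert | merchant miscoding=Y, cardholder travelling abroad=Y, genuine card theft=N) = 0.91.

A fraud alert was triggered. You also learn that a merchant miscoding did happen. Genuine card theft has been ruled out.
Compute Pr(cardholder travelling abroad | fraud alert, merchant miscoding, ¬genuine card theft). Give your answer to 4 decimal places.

By total probability over both values of cardholder travelling abroad:
  P(fraud alert | merchant miscoding, ¬genuine card theft) = 0.65·0.809 + 0.91·0.191
        = 0.525850 + 0.173810 = 0.699660
Keeping only the cardholder travelling abroad-present terms gives 0.173810, so
  P(cardholder travelling abroad | fraud alert, merchant miscoding, ¬genuine card theft) = 0.173810 / 0.699660 ≈ 0.2484

Pr(cardholder travelling abroad | fraud alert, merchant miscoding, ¬genuine card theft) ≈ 0.2484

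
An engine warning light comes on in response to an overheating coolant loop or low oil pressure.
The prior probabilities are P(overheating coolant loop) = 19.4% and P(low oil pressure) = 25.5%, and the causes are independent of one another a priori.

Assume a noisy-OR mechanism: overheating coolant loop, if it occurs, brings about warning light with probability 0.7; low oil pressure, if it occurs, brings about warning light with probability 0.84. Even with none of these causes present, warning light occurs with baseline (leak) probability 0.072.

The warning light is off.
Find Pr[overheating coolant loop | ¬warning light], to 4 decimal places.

Under noisy-OR, P(warning light | causes) = 1 − (1−0.072)·∏(1−qᵢ) over the active causes.
For the numerator, keep only overheating coolant loop=true terms: 0.040237 + 0.002204 = 0.042441
Normalizer over all consistent configurations: 0.928*0.806*0.745 + 0.14848*0.806*0.255 + 0.2784*0.194*0.745 + 0.044544*0.194*0.255 = 0.630194
Posterior = 0.042441 / 0.630194 ≈ 0.0673

Pr[overheating coolant loop | ¬warning light] ≈ 0.0673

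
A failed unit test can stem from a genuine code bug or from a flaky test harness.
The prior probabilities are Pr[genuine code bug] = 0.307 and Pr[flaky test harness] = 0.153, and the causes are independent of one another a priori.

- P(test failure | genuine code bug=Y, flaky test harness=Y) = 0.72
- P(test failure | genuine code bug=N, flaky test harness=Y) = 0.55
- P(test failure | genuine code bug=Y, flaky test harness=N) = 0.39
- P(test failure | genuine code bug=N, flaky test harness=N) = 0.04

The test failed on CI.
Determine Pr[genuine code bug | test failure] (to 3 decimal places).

By total probability over the 4 (genuine code bug, flaky test harness) configurations:
  P(test failure) = 0.04*0.693*0.847 + 0.55*0.693*0.153 + 0.39*0.307*0.847 + 0.72*0.307*0.153
        = 0.023479 + 0.058316 + 0.101411 + 0.033819 = 0.217025
Keeping only the genuine code bug-present terms gives 0.135230, so
  P(genuine code bug | test failure) = 0.135230 / 0.217025 ≈ 0.623

Pr[genuine code bug | test failure] ≈ 0.623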